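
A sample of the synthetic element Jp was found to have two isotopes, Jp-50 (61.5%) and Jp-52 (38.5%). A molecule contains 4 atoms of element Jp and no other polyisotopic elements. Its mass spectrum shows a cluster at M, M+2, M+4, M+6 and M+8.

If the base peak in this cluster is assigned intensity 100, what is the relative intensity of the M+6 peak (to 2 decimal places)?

Term probabilities: M 0.1431, M+2 0.3582, M+4 0.3364, M+6 0.1404, M+8 0.0220. Base peak = M+2.
P(M+2) = C(4,1) × 0.615^3 × 0.385^1 = 4 × 0.23260837 × 0.3850 = 0.358217 (base)
P(M+6) = C(4,3) × 0.615^1 × 0.385^3 = 4 × 0.6150 × 0.05706663 = 0.140384
Relative intensity = 0.140384 / 0.358217 × 100 = 39.19

39.19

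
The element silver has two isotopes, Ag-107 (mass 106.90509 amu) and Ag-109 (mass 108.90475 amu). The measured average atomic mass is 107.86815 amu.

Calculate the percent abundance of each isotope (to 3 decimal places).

Ag-107: 51.839%, Ag-109: 48.161%

Let x be the fractional abundance of Ag-107; then Ag-109 has abundance 1 − x.
106.90509·x + 108.90475·(1 − x) = 107.86815
(106.90509 − 108.90475)·x = 107.86815 − 108.90475
x = -1.03660 / -1.99966 = 0.51839 → 51.839% Ag-107, 48.161% Ag-109.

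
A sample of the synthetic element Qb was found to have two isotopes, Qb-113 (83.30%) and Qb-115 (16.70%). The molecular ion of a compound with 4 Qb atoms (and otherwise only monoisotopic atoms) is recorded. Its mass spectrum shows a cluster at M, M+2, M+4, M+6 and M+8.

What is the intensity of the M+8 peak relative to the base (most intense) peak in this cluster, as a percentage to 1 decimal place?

(0.8330 + 0.1670)^4 gives M 0.4815, M+2 0.3861, M+4 0.1161, M+6 0.0155, M+8 0.0008; the largest is M.
P(M) = C(4,0) × 0.8330^4 × 0.1670^0 = 1 × 0.48148194 × 1.0000 = 0.481482 (base)
P(M+8) = C(4,4) × 0.8330^0 × 0.1670^4 = 1 × 1.0000 × 0.0007778 = 0.000778
Relative intensity = 0.000778 / 0.481482 × 100 = 0.2

0.2%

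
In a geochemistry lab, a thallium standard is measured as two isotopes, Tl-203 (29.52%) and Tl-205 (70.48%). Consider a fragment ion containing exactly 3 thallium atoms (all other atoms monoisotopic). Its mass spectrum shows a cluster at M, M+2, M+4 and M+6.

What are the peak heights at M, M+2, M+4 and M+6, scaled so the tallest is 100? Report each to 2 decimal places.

5.85 : 41.88 : 100.00 : 79.58

The 3 Tl atoms are independent, so intensities follow the terms of (0.2952 + 0.7048)^3.
P(M) = 0.2952^3 = 0.025725
P(M+2) = 3 × 0.2952^2 × 0.7048^1 = 0.184255
P(M+4) = 3 × 0.2952^1 × 0.7048^2 = 0.439916
P(M+6) = 0.7048^3 = 0.350104
The M+4 peak is largest (0.439916); scaling to 100 gives 5.85 : 41.88 : 100.00 : 79.58.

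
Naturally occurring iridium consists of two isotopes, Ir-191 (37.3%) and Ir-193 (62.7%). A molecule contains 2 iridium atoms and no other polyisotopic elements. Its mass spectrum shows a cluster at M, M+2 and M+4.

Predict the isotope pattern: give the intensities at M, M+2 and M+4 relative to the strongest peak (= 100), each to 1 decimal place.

29.7 : 100.0 : 84.0

Expanding (0.373 + 0.627)^2:
P(M) = 0.373^2 = 0.139129
P(M+2) = 2 × 0.373^1 × 0.627^1 = 0.467742
P(M+4) = 0.627^2 = 0.393129
The M+2 peak is largest (0.467742); scaling to 100 gives 29.7 : 100.0 : 84.0.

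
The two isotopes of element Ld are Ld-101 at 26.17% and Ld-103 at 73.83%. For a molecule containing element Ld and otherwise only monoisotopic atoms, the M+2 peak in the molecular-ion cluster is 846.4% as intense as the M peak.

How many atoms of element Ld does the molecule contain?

3

With n Ld atoms, P(M+2)/P(M) = C(n,1)·p^(n−1)q / p^n = n·q/p = n · 0.7383/0.2617.
n = 8.464 × 0.2617/0.7383 = 3.00 ≈ 3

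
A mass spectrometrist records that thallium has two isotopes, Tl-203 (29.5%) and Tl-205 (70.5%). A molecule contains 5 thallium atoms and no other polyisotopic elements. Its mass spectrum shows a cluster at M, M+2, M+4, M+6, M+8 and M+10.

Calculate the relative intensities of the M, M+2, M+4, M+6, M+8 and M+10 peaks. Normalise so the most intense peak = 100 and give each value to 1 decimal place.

Expanding (0.295 + 0.705)^5:
P(M) = 0.295^5 = 0.002234
P(M+2) = 5 × 0.295^4 × 0.705^1 = 0.026696
P(M+4) = 10 × 0.295^3 × 0.705^2 = 0.127598
P(M+6) = 10 × 0.295^2 × 0.705^3 = 0.304938
P(M+8) = 5 × 0.295^1 × 0.705^4 = 0.364375
P(M+10) = 0.705^5 = 0.174159
The M+8 peak is largest (0.364375); scaling to 100 gives 0.6 : 7.3 : 35.0 : 83.7 : 100.0 : 47.8.

0.6 : 7.3 : 35.0 : 83.7 : 100.0 : 47.8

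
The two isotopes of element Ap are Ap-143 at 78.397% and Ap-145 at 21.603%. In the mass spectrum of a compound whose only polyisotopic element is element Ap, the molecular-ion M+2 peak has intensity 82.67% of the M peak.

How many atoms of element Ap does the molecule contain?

3

The M+2/M ratio from n Ap atoms is n · q/p = n · 0.21603/0.78397.
n = 0.8267 × 0.78397/0.21603 = 3.00 ≈ 3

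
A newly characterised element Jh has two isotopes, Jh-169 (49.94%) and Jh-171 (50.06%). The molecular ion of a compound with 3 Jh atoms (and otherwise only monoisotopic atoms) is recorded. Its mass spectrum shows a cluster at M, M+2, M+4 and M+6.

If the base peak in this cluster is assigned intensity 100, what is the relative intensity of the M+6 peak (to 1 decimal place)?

Term probabilities: M 0.1246, M+2 0.3745, M+4 0.3754, M+6 0.1255. Base peak = M+4.
P(M+4) = C(3,2) × 0.4994^1 × 0.5006^2 = 3 × 0.4994 × 0.25060036 = 0.375449 (base)
P(M+6) = C(3,3) × 0.4994^0 × 0.5006^3 = 1 × 1.0000 × 0.12545054 = 0.125451
Relative intensity = 0.125451 / 0.375449 × 100 = 33.4

33.4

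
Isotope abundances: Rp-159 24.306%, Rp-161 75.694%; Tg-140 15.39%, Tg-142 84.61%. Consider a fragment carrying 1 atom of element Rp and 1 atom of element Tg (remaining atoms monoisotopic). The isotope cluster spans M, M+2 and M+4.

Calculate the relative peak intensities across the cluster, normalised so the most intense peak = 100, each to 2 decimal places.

Element Rp pattern (n=1): 0.24306 : 0.75694
Element Tg pattern (n=1): 0.1539 : 0.8461
Convolve the two distributions (both contribute in 2-u steps):
  M: 0.24306×0.1539 = 0.037407
  M+2: 0.24306×0.8461 + 0.75694×0.1539 = 0.322146
  M+4: 0.75694×0.8461 = 0.640447
Scale to base peak (0.640447) = 100: 5.84 : 50.30 : 100.00

5.84 : 50.30 : 100.00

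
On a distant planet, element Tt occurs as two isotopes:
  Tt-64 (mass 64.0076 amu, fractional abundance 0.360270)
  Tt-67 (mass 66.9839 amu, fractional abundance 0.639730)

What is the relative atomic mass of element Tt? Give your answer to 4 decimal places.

The abundance-weighted mean is 0.360270 × 64.0076 + 0.639730 × 66.9839
= 23.06002 + 42.85161 = 65.91163 amu

65.9116 amu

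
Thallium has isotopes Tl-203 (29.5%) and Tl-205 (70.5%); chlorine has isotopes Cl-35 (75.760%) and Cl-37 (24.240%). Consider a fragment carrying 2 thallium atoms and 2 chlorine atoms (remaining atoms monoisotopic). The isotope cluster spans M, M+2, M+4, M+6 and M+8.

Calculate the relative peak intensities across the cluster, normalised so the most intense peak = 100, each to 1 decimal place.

Thallium pattern (n=2): 0.087025 : 0.41595 : 0.497025
Chlorine pattern (n=2): 0.57395776 : 0.36728448 : 0.05875776
Convolve the two distributions (both contribute in 2-u steps):
  M: 0.087025×0.57395776 = 0.049949
  M+2: 0.087025×0.36728448 + 0.41595×0.57395776 = 0.270701
  M+4: 0.087025×0.05875776 + 0.41595×0.36728448 + 0.497025×0.57395776 = 0.443157
  M+6: 0.41595×0.05875776 + 0.497025×0.36728448 = 0.206990
  M+8: 0.497025×0.05875776 = 0.029204
Scale to base peak (0.443157) = 100: 11.3 : 61.1 : 100.0 : 46.7 : 6.6

11.3 : 61.1 : 100.0 : 46.7 : 6.6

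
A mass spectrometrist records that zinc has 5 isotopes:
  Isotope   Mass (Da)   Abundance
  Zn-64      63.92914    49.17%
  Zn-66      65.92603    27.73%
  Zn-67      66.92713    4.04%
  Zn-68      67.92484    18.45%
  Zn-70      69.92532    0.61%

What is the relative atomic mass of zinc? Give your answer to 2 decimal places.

65.38 Da

Ar = Σ fᵢ·mᵢ = 0.4917 × 63.92914 + 0.2773 × 65.92603 + 0.0404 × 66.92713 + 0.1845 × 67.92484 + 0.0061 × 69.92532
= 31.433958 + 18.281288 + 2.703856 + 12.532133 + 0.426544 = 65.377779 Da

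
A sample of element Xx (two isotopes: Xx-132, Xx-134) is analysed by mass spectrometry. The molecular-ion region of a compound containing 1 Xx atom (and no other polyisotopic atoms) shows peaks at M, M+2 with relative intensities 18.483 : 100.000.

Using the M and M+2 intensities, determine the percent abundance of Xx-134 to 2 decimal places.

Write p for the Xx-132 fraction. I(M+2)/I(M) = [C(1,1)·p^0·(1−p)] / p^1 = 1·(1−p)/p = 100.000/18.483 = 5.4104
(1−p)/p = 5.4104/1 = 5.4104  ⇒  p = 1/(1 + 5.4104) = 0.1560
Xx-132: 15.60%, Xx-134: 84.40%.

84.40%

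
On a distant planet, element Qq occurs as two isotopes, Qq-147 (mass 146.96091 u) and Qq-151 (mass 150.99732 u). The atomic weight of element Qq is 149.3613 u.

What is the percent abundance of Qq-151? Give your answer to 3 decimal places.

59.468%

Writing the weighted mean with unknown fraction x of Qq-147:
146.96091·x + 150.99732·(1 − x) = 149.3613
(146.96091 − 150.99732)·x = 149.3613 − 150.99732
x = -1.63602 / -4.03641 = 0.40532 → 40.532% Qq-147, 59.468% Qq-151.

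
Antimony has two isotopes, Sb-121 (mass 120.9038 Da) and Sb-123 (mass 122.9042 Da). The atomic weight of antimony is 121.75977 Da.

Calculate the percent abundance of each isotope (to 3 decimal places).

Sb-121: 57.210%, Sb-123: 42.790%

With x = fraction of Sb-121 (so Sb-123 is 1 − x):
120.9038·x + 122.9042·(1 − x) = 121.75977
(120.9038 − 122.9042)·x = 121.75977 − 122.9042
x = -1.14443 / -2.0004 = 0.57210 → 57.210% Sb-121, 42.790% Sb-123.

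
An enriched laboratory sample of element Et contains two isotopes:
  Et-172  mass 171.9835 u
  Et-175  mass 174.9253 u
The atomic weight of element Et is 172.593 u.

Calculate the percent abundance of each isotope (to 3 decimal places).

Let x be the fractional abundance of Et-172; then Et-175 has abundance 1 − x.
171.9835·x + 174.9253·(1 − x) = 172.593
(171.9835 − 174.9253)·x = 172.593 − 174.9253
x = -2.3323 / -2.9418 = 0.79281 → 79.281% Et-172, 20.719% Et-175.

Et-172: 79.281%, Et-175: 20.719%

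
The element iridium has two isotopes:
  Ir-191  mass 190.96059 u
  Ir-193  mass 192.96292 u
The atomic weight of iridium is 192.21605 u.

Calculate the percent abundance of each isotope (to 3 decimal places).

With x = fraction of Ir-191 (so Ir-193 is 1 − x):
190.96059·x + 192.96292·(1 − x) = 192.21605
(190.96059 − 192.96292)·x = 192.21605 − 192.96292
x = -0.74687 / -2.00233 = 0.37300 → 37.300% Ir-191, 62.700% Ir-193.

Ir-191: 37.300%, Ir-193: 62.700%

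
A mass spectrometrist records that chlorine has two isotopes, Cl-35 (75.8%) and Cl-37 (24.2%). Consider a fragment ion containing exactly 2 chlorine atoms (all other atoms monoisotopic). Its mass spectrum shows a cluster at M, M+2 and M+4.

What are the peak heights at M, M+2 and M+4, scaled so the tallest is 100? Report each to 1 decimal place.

100.0 : 63.9 : 10.2

The 2 Cl atoms are independent, so intensities follow the terms of (0.758 + 0.242)^2.
P(M) = 0.758^2 = 0.574564
P(M+2) = 2 × 0.758^1 × 0.242^1 = 0.366872
P(M+4) = 0.242^2 = 0.058564
The M peak is largest (0.574564); scaling to 100 gives 100.0 : 63.9 : 10.2.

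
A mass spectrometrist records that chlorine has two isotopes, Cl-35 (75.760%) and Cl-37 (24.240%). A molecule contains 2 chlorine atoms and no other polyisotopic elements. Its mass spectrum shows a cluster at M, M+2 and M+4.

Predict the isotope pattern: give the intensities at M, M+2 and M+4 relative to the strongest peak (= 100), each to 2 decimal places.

100.00 : 63.99 : 10.24

Each Cl atom is independently Cl-35 (p = 0.75760) or Cl-37 (q = 0.24240); the cluster is the binomial expansion (p + q)^2.
P(M) = 0.75760^2 = 0.573958
P(M+2) = 2 × 0.75760^1 × 0.24240^1 = 0.367284
P(M+4) = 0.24240^2 = 0.058758
The M peak is largest (0.573958); scaling to 100 gives 100.00 : 63.99 : 10.24.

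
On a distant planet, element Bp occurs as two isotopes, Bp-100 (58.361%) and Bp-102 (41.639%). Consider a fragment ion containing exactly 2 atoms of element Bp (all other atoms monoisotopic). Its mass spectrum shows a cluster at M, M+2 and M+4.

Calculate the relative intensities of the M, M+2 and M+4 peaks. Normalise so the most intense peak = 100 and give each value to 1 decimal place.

70.1 : 100.0 : 35.7

The 2 Bp atoms are independent, so intensities follow the terms of (0.58361 + 0.41639)^2.
P(M) = 0.58361^2 = 0.340601
P(M+2) = 2 × 0.58361^1 × 0.41639^1 = 0.486019
P(M+4) = 0.41639^2 = 0.173381
The M+2 peak is largest (0.486019); scaling to 100 gives 70.1 : 100.0 : 35.7.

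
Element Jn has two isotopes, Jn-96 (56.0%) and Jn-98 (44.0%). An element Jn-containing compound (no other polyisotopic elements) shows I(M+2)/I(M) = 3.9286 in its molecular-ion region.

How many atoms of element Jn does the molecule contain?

5

For n independent Jn atoms, I(M+2)/I(M) = n · (abundance Jn-98) / (abundance Jn-96) = n · 0.440/0.560.
n = 3.9286 × 0.560/0.440 = 5.00 ≈ 5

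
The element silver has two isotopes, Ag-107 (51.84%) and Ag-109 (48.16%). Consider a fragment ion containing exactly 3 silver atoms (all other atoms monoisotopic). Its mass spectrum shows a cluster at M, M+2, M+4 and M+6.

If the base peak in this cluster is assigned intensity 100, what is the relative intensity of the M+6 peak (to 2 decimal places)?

28.77

(0.5184 + 0.4816)^3 gives M 0.1393, M+2 0.3883, M+4 0.3607, M+6 0.1117; the largest is M+2.
P(M+2) = C(3,1) × 0.5184^2 × 0.4816^1 = 3 × 0.26873856 × 0.4816 = 0.388273 (base)
P(M+6) = C(3,3) × 0.5184^0 × 0.4816^3 = 1 × 1.0000 × 0.11170161 = 0.111702
Relative intensity = 0.111702 / 0.388273 × 100 = 28.77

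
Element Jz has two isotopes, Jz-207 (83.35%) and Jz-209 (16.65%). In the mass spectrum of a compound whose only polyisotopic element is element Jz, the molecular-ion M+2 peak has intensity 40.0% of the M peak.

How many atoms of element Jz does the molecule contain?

With n Jz atoms, P(M+2)/P(M) = C(n,1)·p^(n−1)q / p^n = n·q/p = n · 0.1665/0.8335.
n = 0.400 × 0.8335/0.1665 = 2.00 ≈ 2

2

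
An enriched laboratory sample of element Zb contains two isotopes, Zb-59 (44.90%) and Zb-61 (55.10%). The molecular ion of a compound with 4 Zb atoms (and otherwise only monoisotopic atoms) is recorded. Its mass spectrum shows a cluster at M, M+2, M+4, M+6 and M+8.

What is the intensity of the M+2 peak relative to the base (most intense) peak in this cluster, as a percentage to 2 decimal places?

54.33%

Term probabilities: M 0.0406, M+2 0.1995, M+4 0.3672, M+6 0.3004, M+8 0.0922. Base peak = M+4.
P(M+4) = C(4,2) × 0.4490^2 × 0.5510^2 = 6 × 0.201601 × 0.303601 = 0.367238 (base)
P(M+2) = C(4,1) × 0.4490^3 × 0.5510^1 = 4 × 0.09051885 × 0.5510 = 0.199504
Relative intensity = 0.199504 / 0.367238 × 100 = 54.33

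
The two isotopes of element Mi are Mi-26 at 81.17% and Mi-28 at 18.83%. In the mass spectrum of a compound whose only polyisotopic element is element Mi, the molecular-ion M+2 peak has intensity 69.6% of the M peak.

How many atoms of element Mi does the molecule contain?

The M+2/M ratio from n Mi atoms is n · q/p = n · 0.1883/0.8117.
n = 0.696 × 0.8117/0.1883 = 3.00 ≈ 3

3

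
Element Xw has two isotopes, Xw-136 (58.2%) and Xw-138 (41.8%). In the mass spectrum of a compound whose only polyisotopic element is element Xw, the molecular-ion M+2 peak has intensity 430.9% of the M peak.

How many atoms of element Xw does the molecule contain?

With n Xw atoms, P(M+2)/P(M) = C(n,1)·p^(n−1)q / p^n = n·q/p = n · 0.418/0.582.
n = 4.309 × 0.582/0.418 = 6.00 ≈ 6

6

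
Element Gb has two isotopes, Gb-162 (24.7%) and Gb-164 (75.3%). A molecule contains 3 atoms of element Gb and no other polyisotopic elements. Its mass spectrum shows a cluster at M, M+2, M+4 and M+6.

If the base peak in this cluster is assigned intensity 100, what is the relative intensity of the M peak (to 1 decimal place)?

Term probabilities: M 0.0151, M+2 0.1378, M+4 0.4202, M+6 0.4270. Base peak = M+6.
P(M+6) = C(3,3) × 0.247^0 × 0.753^3 = 1 × 1.0000 × 0.42695778 = 0.426958 (base)
P(M) = C(3,0) × 0.247^3 × 0.753^0 = 1 × 0.01506922 × 1.0000 = 0.015069
Relative intensity = 0.015069 / 0.426958 × 100 = 3.5

3.5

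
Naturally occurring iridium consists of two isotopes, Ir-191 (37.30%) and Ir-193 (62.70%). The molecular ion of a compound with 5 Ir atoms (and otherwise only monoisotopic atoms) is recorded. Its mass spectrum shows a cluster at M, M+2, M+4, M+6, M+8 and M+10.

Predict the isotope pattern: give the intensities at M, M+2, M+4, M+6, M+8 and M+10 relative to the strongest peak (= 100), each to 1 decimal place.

2.1 : 17.7 : 59.5 : 100.0 : 84.0 : 28.3

Expanding (0.3730 + 0.6270)^5:
P(M) = 0.3730^5 = 0.007220
P(M+2) = 5 × 0.3730^4 × 0.6270^1 = 0.060684
P(M+4) = 10 × 0.3730^3 × 0.6270^2 = 0.204015
P(M+6) = 10 × 0.3730^2 × 0.6270^3 = 0.342942
P(M+8) = 5 × 0.3730^1 × 0.6270^4 = 0.288237
P(M+10) = 0.6270^5 = 0.096903
The M+6 peak is largest (0.342942); scaling to 100 gives 2.1 : 17.7 : 59.5 : 100.0 : 84.0 : 28.3.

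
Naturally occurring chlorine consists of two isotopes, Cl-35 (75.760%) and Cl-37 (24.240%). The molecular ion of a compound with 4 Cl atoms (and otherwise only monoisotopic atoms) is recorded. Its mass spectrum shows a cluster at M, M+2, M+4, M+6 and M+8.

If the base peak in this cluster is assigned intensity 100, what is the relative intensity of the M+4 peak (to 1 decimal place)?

48.0

Binomial terms of (0.75760 + 0.24240)^4: M 0.3294, M+2 0.4216, M+4 0.2023, M+6 0.0432, M+8 0.0035 → M+2 is the base peak.
P(M+2) = C(4,1) × 0.75760^3 × 0.24240^1 = 4 × 0.4348304 × 0.2424 = 0.421612 (base)
P(M+4) = C(4,2) × 0.75760^2 × 0.24240^2 = 6 × 0.57395776 × 0.05875776 = 0.202347
Relative intensity = 0.202347 / 0.421612 × 100 = 48.0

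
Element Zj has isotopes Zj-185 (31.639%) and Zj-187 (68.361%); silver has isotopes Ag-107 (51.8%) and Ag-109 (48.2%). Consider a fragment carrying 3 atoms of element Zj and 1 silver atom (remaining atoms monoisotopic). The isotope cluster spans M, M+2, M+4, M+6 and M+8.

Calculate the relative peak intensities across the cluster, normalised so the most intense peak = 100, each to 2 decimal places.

4.33 : 32.06 : 86.67 : 100.00 : 40.60

Element Zj pattern (n=3): 0.03167147 : 0.20529348 : 0.44356862 : 0.31946642
Silver pattern (n=1): 0.5180 : 0.4820
Convolve the two distributions (both contribute in 2-u steps):
  M: 0.03167147×0.5180 = 0.016406
  M+2: 0.03167147×0.4820 + 0.20529348×0.5180 = 0.121608
  M+4: 0.20529348×0.4820 + 0.44356862×0.5180 = 0.328720
  M+6: 0.44356862×0.4820 + 0.31946642×0.5180 = 0.379284
  M+8: 0.31946642×0.4820 = 0.153983
Scale to base peak (0.379284) = 100: 4.33 : 32.06 : 86.67 : 100.00 : 40.60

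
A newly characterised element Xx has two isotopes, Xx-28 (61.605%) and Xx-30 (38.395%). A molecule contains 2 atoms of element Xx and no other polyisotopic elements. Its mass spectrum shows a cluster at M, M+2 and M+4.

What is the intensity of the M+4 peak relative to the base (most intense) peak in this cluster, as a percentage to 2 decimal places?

31.16%

Term probabilities: M 0.3795, M+2 0.4731, M+4 0.1474. Base peak = M+2.
P(M+2) = C(2,1) × 0.61605^1 × 0.38395^1 = 2 × 0.61605 × 0.38395 = 0.473065 (base)
P(M+4) = C(2,2) × 0.61605^0 × 0.38395^2 = 1 × 1.0000 × 0.1474176 = 0.147418
Relative intensity = 0.147418 / 0.473065 × 100 = 31.16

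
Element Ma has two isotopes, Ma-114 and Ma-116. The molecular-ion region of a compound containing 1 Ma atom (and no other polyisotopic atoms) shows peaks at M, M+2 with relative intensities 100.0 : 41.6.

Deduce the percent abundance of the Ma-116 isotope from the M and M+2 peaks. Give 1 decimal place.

Write p for the Ma-114 fraction. I(M+2)/I(M) = [C(1,1)·p^0·(1−p)] / p^1 = 1·(1−p)/p = 41.6/100.0 = 0.4160
(1−p)/p = 0.4160/1 = 0.4160  ⇒  p = 1/(1 + 0.4160) = 0.7062
Ma-114: 70.6%, Ma-116: 29.4%.

29.4%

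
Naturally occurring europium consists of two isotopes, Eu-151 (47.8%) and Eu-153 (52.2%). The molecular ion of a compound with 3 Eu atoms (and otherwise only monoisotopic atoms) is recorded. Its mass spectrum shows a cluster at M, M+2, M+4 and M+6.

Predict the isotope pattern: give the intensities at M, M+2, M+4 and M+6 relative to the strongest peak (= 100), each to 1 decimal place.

The 3 Eu atoms are independent, so intensities follow the terms of (0.478 + 0.522)^3.
P(M) = 0.478^3 = 0.109215
P(M+2) = 3 × 0.478^2 × 0.522^1 = 0.357806
P(M+4) = 3 × 0.478^1 × 0.522^2 = 0.390742
P(M+6) = 0.522^3 = 0.142237
The M+4 peak is largest (0.390742); scaling to 100 gives 28.0 : 91.6 : 100.0 : 36.4.

28.0 : 91.6 : 100.0 : 36.4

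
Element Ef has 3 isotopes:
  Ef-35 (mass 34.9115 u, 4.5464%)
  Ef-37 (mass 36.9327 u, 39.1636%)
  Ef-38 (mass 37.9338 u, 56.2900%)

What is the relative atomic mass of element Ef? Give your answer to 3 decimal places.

37.404 u

Ar = Σ fᵢ·mᵢ = 0.045464 × 34.9115 + 0.391636 × 36.9327 + 0.562900 × 37.9338
= 1.58722 + 14.46417 + 21.35294 = 37.40433 u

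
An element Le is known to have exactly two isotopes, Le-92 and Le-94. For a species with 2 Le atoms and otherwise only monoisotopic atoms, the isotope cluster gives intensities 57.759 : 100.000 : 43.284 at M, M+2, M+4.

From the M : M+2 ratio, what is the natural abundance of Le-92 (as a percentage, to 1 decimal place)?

53.6%

Let p = fractional abundance of Le-92. I(M+2)/I(M) = [C(2,1)·p^1·(1−p)] / p^2 = 2·(1−p)/p = 100.000/57.759 = 1.7313
(1−p)/p = 1.7313/2 = 0.8657  ⇒  p = 1/(1 + 0.8657) = 0.5360
Le-92: 53.6%, Le-94: 46.4%.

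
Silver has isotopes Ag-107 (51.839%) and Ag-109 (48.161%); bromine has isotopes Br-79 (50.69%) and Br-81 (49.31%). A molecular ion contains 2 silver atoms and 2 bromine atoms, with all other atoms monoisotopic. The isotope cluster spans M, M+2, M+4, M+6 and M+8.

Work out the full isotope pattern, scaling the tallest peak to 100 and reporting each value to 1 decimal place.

Silver pattern (n=2): 0.26872819 : 0.49932362 : 0.23194819
Bromine pattern (n=2): 0.25694761 : 0.49990478 : 0.24314761
Convolve the two distributions (both contribute in 2-u steps):
  M: 0.26872819×0.25694761 = 0.069049
  M+2: 0.26872819×0.49990478 + 0.49932362×0.25694761 = 0.262639
  M+4: 0.26872819×0.24314761 + 0.49932362×0.49990478 + 0.23194819×0.25694761 = 0.374553
  M+6: 0.49932362×0.24314761 + 0.23194819×0.49990478 = 0.237361
  M+8: 0.23194819×0.24314761 = 0.056398
Scale to base peak (0.374553) = 100: 18.4 : 70.1 : 100.0 : 63.4 : 15.1

18.4 : 70.1 : 100.0 : 63.4 : 15.1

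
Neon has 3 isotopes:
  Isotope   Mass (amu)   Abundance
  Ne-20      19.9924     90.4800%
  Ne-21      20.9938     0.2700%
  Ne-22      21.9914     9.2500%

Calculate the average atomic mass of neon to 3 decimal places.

Weight each isotope mass by its fractional abundance: 0.904800 × 19.9924 + 0.002700 × 20.9938 + 0.092500 × 21.9914
= 18.08912 + 0.05668 + 2.03420 = 20.18000 amu

20.180 amu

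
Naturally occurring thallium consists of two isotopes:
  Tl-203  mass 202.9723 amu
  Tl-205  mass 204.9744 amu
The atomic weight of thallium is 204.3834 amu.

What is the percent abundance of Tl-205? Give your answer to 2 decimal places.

Let x be the fractional abundance of Tl-203; then Tl-205 has abundance 1 − x.
202.9723·x + 204.9744·(1 − x) = 204.3834
(202.9723 − 204.9744)·x = 204.3834 − 204.9744
x = -0.5910 / -2.0021 = 0.29519 → 29.52% Tl-203, 70.48% Tl-205.

70.48%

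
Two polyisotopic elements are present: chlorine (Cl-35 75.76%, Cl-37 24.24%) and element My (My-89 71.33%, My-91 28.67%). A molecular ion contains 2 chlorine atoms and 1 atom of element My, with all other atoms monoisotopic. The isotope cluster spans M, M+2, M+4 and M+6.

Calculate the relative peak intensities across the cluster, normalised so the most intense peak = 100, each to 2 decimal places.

95.98 : 100.00 : 34.51 : 3.95

Chlorine pattern (n=2): 0.57395776 : 0.36728448 : 0.05875776
Element My pattern (n=1): 0.7133 : 0.2867
Convolve the two distributions (both contribute in 2-u steps):
  M: 0.57395776×0.7133 = 0.409404
  M+2: 0.57395776×0.2867 + 0.36728448×0.7133 = 0.426538
  M+4: 0.36728448×0.2867 + 0.05875776×0.7133 = 0.147212
  M+6: 0.05875776×0.2867 = 0.016846
Scale to base peak (0.426538) = 100: 95.98 : 100.00 : 34.51 : 3.95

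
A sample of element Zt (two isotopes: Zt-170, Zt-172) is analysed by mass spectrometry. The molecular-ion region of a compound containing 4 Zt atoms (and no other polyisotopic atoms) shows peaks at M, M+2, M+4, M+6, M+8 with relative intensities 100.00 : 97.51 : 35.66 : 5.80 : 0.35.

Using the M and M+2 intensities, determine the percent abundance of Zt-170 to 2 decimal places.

80.40%

Let p = fractional abundance of Zt-170. I(M+2)/I(M) = [C(4,1)·p^3·(1−p)] / p^4 = 4·(1−p)/p = 97.51/100.00 = 0.9751
(1−p)/p = 0.9751/4 = 0.2438  ⇒  p = 1/(1 + 0.2438) = 0.8040
Zt-170: 80.40%, Zt-172: 19.60%.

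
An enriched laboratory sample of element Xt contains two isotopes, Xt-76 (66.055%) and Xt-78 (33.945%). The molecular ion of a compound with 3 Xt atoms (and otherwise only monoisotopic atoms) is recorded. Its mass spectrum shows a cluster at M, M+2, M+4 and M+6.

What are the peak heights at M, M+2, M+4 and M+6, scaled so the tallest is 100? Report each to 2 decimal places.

Each Xt atom is independently Xt-76 (p = 0.66055) or Xt-78 (q = 0.33945); the cluster is the binomial expansion (p + q)^3.
P(M) = 0.66055^3 = 0.288215
P(M+2) = 3 × 0.66055^2 × 0.33945^1 = 0.444333
P(M+4) = 3 × 0.66055^1 × 0.33945^2 = 0.228338
P(M+6) = 0.33945^3 = 0.039114
The M+2 peak is largest (0.444333); scaling to 100 gives 64.86 : 100.00 : 51.39 : 8.80.

64.86 : 100.00 : 51.39 : 8.80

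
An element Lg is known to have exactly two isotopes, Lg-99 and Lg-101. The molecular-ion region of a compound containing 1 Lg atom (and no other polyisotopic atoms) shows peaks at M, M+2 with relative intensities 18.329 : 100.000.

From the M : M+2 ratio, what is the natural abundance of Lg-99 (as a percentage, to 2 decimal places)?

15.49%

Write p for the Lg-99 fraction. I(M+2)/I(M) = [C(1,1)·p^0·(1−p)] / p^1 = 1·(1−p)/p = 100.000/18.329 = 5.4558
(1−p)/p = 5.4558/1 = 5.4558  ⇒  p = 1/(1 + 5.4558) = 0.1549
Lg-99: 15.49%, Lg-101: 84.51%.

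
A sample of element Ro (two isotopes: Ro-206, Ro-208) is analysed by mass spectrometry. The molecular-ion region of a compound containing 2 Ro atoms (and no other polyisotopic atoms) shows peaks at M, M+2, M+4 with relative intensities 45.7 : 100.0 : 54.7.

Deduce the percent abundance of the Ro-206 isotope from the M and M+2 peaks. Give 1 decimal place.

Write p for the Ro-206 fraction. I(M+2)/I(M) = [C(2,1)·p^1·(1−p)] / p^2 = 2·(1−p)/p = 100.0/45.7 = 2.1882
(1−p)/p = 2.1882/2 = 1.0941  ⇒  p = 1/(1 + 1.0941) = 0.4775
Ro-206: 47.8%, Ro-208: 52.2%.

47.8%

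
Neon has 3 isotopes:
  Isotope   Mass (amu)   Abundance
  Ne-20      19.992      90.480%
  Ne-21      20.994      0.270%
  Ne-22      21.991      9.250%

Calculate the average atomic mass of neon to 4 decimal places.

Average mass = Σ (abundance × isotope mass) = 0.90480 × 19.992 + 0.00270 × 20.994 + 0.09250 × 21.991
= 18.08876 + 0.05668 + 2.03417 = 20.17961 amu

20.1796 amu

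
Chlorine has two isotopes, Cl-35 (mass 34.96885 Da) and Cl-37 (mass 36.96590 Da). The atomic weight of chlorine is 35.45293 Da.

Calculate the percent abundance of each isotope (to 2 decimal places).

Cl-35: 75.76%, Cl-37: 24.24%

Writing the weighted mean with unknown fraction x of Cl-35:
34.96885·x + 36.96590·(1 − x) = 35.45293
(34.96885 − 36.96590)·x = 35.45293 − 36.96590
x = -1.51297 / -1.99705 = 0.75760 → 75.76% Cl-35, 24.24% Cl-37.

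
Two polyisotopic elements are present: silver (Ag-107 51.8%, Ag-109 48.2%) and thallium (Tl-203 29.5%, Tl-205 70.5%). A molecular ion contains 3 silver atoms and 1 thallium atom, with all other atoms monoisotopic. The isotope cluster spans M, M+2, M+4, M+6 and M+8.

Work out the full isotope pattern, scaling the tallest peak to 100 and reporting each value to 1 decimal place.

Silver pattern (n=3): 0.13899183 : 0.3879965 : 0.3610315 : 0.11198017
Thallium pattern (n=1): 0.2950 : 0.7050
Convolve the two distributions (both contribute in 2-u steps):
  M: 0.13899183×0.2950 = 0.041003
  M+2: 0.13899183×0.7050 + 0.3879965×0.2950 = 0.212448
  M+4: 0.3879965×0.7050 + 0.3610315×0.2950 = 0.380042
  M+6: 0.3610315×0.7050 + 0.11198017×0.2950 = 0.287561
  M+8: 0.11198017×0.7050 = 0.078946
Scale to base peak (0.380042) = 100: 10.8 : 55.9 : 100.0 : 75.7 : 20.8

10.8 : 55.9 : 100.0 : 75.7 : 20.8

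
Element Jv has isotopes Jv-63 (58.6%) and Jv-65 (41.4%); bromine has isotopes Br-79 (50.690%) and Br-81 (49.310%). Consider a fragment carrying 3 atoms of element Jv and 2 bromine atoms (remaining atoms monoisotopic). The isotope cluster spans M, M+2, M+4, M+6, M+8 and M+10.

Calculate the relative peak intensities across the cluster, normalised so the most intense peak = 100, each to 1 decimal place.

15.2 : 61.9 : 100.0 : 80.3 : 32.0 : 5.1

Element Jv pattern (n=3): 0.20123006 : 0.42649783 : 0.30131417 : 0.07095794
Bromine pattern (n=2): 0.25694761 : 0.49990478 : 0.24314761
Convolve the two distributions (both contribute in 2-u steps):
  M: 0.20123006×0.25694761 = 0.051706
  M+2: 0.20123006×0.49990478 + 0.42649783×0.25694761 = 0.210183
  M+4: 0.20123006×0.24314761 + 0.42649783×0.49990478 + 0.30131417×0.25694761 = 0.339559
  M+6: 0.42649783×0.24314761 + 0.30131417×0.49990478 + 0.07095794×0.25694761 = 0.272563
  M+8: 0.30131417×0.24314761 + 0.07095794×0.49990478 = 0.108736
  M+10: 0.07095794×0.24314761 = 0.017253
Scale to base peak (0.339559) = 100: 15.2 : 61.9 : 100.0 : 80.3 : 32.0 : 5.1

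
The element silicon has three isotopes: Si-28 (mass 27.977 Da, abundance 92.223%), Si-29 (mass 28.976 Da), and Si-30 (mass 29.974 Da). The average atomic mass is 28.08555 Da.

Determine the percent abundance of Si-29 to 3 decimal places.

The remaining 7.777% is split between Si-29 (fraction x) and Si-30 (fraction 0.07777 − x).
Substituting: 28.976x + 29.974(0.07777 − x) = 2.28432129
(28.976 − 29.974)x = -0.04675669  ⇒  x = 0.04685, y = 0.03092
Si-29: 4.685%, Si-30: 3.092%.

4.685%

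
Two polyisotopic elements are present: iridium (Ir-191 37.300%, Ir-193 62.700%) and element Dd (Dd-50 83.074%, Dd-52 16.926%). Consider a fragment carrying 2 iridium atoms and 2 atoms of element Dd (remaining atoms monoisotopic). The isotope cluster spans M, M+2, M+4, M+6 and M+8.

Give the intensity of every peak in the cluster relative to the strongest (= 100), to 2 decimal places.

Iridium pattern (n=2): 0.139129 : 0.467742 : 0.393129
Element Dd pattern (n=2): 0.69012895 : 0.2812221 : 0.02864895
Convolve the two distributions (both contribute in 2-u steps):
  M: 0.139129×0.69012895 = 0.096017
  M+2: 0.139129×0.2812221 + 0.467742×0.69012895 = 0.361928
  M+4: 0.139129×0.02864895 + 0.467742×0.2812221 + 0.393129×0.69012895 = 0.406835
  M+6: 0.467742×0.02864895 + 0.393129×0.2812221 = 0.123957
  M+8: 0.393129×0.02864895 = 0.011263
Scale to base peak (0.406835) = 100: 23.60 : 88.96 : 100.00 : 30.47 : 2.77

23.60 : 88.96 : 100.00 : 30.47 : 2.77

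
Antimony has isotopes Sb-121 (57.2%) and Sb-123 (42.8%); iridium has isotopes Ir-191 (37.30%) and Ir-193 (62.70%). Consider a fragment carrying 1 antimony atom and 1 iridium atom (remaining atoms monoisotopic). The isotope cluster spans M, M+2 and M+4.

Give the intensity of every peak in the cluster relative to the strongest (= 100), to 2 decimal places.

41.17 : 100.00 : 51.78

Antimony pattern (n=1): 0.5720 : 0.4280
Iridium pattern (n=1): 0.3730 : 0.6270
Convolve the two distributions (both contribute in 2-u steps):
  M: 0.5720×0.3730 = 0.213356
  M+2: 0.5720×0.6270 + 0.4280×0.3730 = 0.518288
  M+4: 0.4280×0.6270 = 0.268356
Scale to base peak (0.518288) = 100: 41.17 : 100.00 : 51.78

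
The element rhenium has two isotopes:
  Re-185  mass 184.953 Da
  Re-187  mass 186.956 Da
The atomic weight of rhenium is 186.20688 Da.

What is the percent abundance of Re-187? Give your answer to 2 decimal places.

62.60%

Writing the weighted mean with unknown fraction x of Re-185:
184.953·x + 186.956·(1 − x) = 186.20688
(184.953 − 186.956)·x = 186.20688 − 186.956
x = -0.74912 / -2.003 = 0.37400 → 37.40% Re-185, 62.60% Re-187.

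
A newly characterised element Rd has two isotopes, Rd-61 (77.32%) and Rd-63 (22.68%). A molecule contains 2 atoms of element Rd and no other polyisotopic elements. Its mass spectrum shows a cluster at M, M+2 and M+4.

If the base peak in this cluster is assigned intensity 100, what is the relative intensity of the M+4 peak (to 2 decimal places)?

8.60

(0.7732 + 0.2268)^2 gives M 0.5978, M+2 0.3507, M+4 0.0514; the largest is M.
P(M) = C(2,0) × 0.7732^2 × 0.2268^0 = 1 × 0.59783824 × 1.0000 = 0.597838 (base)
P(M+4) = C(2,2) × 0.7732^0 × 0.2268^2 = 1 × 1.0000 × 0.05143824 = 0.051438
Relative intensity = 0.051438 / 0.597838 × 100 = 8.60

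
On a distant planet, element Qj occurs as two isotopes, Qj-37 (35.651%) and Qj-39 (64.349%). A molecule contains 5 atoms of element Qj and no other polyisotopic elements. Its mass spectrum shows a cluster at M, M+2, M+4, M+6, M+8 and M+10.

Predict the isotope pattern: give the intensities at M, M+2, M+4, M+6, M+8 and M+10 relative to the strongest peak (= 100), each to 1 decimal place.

Expanding (0.35651 + 0.64349)^5:
P(M) = 0.35651^5 = 0.005759
P(M+2) = 5 × 0.35651^4 × 0.64349^1 = 0.051975
P(M+4) = 10 × 0.35651^3 × 0.64349^2 = 0.187628
P(M+6) = 10 × 0.35651^2 × 0.64349^3 = 0.338664
P(M+8) = 5 × 0.35651^1 × 0.64349^4 = 0.305639
P(M+10) = 0.64349^5 = 0.110334
The M+6 peak is largest (0.338664); scaling to 100 gives 1.7 : 15.3 : 55.4 : 100.0 : 90.2 : 32.6.

1.7 : 15.3 : 55.4 : 100.0 : 90.2 : 32.6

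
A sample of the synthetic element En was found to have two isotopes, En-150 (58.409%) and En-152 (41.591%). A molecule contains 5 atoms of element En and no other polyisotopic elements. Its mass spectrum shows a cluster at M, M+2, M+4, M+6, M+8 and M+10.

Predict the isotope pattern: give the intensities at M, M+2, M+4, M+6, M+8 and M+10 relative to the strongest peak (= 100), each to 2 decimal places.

The 5 En atoms are independent, so intensities follow the terms of (0.58409 + 0.41591)^5.
P(M) = 0.58409^5 = 0.067983
P(M+2) = 5 × 0.58409^4 × 0.41591^1 = 0.242041
P(M+4) = 10 × 0.58409^3 × 0.41591^2 = 0.344697
P(M+6) = 10 × 0.58409^2 × 0.41591^3 = 0.245447
P(M+8) = 5 × 0.58409^1 × 0.41591^4 = 0.087387
P(M+10) = 0.41591^5 = 0.012445
The M+4 peak is largest (0.344697); scaling to 100 gives 19.72 : 70.22 : 100.00 : 71.21 : 25.35 : 3.61.

19.72 : 70.22 : 100.00 : 71.21 : 25.35 : 3.61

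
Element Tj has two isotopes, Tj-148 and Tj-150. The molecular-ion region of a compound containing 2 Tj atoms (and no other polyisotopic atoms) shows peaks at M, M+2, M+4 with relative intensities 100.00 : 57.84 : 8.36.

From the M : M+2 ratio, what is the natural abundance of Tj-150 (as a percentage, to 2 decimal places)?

22.43%

Let p = fractional abundance of Tj-148. I(M+2)/I(M) = [C(2,1)·p^1·(1−p)] / p^2 = 2·(1−p)/p = 57.84/100.00 = 0.5784
(1−p)/p = 0.5784/2 = 0.2892  ⇒  p = 1/(1 + 0.2892) = 0.7757
Tj-148: 77.57%, Tj-150: 22.43%.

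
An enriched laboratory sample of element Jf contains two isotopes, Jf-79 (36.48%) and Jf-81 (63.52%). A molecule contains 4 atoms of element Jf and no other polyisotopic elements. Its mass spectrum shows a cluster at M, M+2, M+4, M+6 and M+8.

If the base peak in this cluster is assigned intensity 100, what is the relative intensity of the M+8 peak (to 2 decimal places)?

Binomial terms of (0.3648 + 0.6352)^4: M 0.0177, M+2 0.1233, M+4 0.3222, M+6 0.3740, M+8 0.1628 → M+6 is the base peak.
P(M+6) = C(4,3) × 0.3648^1 × 0.6352^3 = 4 × 0.3648 × 0.25628989 = 0.373978 (base)
P(M+8) = C(4,4) × 0.3648^0 × 0.6352^4 = 1 × 1.0000 × 0.16279534 = 0.162795
Relative intensity = 0.162795 / 0.373978 × 100 = 43.53

43.53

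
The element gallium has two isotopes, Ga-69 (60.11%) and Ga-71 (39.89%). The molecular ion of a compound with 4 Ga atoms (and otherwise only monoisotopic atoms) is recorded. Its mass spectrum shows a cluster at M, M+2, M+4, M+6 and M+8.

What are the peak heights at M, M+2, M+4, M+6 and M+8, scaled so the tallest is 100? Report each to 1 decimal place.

37.7 : 100.0 : 99.5 : 44.0 : 7.3

Each Ga atom is independently Ga-69 (p = 0.6011) or Ga-71 (q = 0.3989); the cluster is the binomial expansion (p + q)^4.
P(M) = 0.6011^4 = 0.130553
P(M+2) = 4 × 0.6011^3 × 0.3989^1 = 0.346549
P(M+4) = 6 × 0.6011^2 × 0.3989^2 = 0.344963
P(M+6) = 4 × 0.6011^1 × 0.3989^3 = 0.152616
P(M+8) = 0.3989^4 = 0.025320
The M+2 peak is largest (0.346549); scaling to 100 gives 37.7 : 100.0 : 99.5 : 44.0 : 7.3.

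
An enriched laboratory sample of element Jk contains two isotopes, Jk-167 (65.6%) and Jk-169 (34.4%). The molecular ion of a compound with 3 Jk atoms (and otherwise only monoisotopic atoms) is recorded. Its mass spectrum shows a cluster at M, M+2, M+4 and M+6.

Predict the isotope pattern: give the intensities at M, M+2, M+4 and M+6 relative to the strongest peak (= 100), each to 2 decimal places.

63.57 : 100.00 : 52.44 : 9.17

Expanding (0.656 + 0.344)^3:
P(M) = 0.656^3 = 0.282300
P(M+2) = 3 × 0.656^2 × 0.344^1 = 0.444107
P(M+4) = 3 × 0.656^1 × 0.344^2 = 0.232885
P(M+6) = 0.344^3 = 0.040708
The M+2 peak is largest (0.444107); scaling to 100 gives 63.57 : 100.00 : 52.44 : 9.17.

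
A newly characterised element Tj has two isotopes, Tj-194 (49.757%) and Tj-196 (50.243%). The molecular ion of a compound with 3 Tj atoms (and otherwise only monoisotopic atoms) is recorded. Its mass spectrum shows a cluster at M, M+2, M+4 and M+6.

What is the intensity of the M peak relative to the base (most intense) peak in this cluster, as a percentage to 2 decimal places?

(0.49757 + 0.50243)^3 gives M 0.1232, M+2 0.3732, M+4 0.3768, M+6 0.1268; the largest is M+4.
P(M+4) = C(3,2) × 0.49757^1 × 0.50243^2 = 3 × 0.49757 × 0.2524359 = 0.376814 (base)
P(M) = C(3,0) × 0.49757^3 × 0.50243^0 = 1 × 0.12318634 × 1.0000 = 0.123186
Relative intensity = 0.123186 / 0.376814 × 100 = 32.69

32.69%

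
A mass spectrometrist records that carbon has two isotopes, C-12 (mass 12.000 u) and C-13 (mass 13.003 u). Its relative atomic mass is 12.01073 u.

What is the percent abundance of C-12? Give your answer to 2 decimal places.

98.93%

Writing the weighted mean with unknown fraction x of C-12:
12.000·x + 13.003·(1 − x) = 12.01073
(12.000 − 13.003)·x = 12.01073 − 13.003
x = -0.99227 / -1.003 = 0.98930 → 98.93% C-12, 1.07% C-13.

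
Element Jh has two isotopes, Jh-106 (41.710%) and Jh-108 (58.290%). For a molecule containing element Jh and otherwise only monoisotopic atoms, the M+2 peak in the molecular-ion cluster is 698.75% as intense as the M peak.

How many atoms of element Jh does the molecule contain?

The M+2/M ratio from n Jh atoms is n · q/p = n · 0.58290/0.41710.
n = 6.9875 × 0.41710/0.58290 = 5.00 ≈ 5

5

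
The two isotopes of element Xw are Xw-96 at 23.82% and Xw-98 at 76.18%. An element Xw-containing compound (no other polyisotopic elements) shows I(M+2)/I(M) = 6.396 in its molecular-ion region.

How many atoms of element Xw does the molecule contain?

2

With n Xw atoms, P(M+2)/P(M) = C(n,1)·p^(n−1)q / p^n = n·q/p = n · 0.7618/0.2382.
n = 6.396 × 0.2382/0.7618 = 2.00 ≈ 2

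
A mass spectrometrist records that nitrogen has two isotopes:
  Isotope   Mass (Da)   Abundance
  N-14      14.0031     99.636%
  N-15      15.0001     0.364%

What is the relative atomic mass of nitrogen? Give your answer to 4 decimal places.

The abundance-weighted mean is 0.99636 × 14.0031 + 0.00364 × 15.0001
= 13.95213 + 0.05460 = 14.00673 Da

14.0067 Da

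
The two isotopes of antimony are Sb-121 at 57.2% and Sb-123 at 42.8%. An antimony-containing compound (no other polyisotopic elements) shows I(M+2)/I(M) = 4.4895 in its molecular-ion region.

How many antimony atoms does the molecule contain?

The M+2/M ratio from n Sb atoms is n · q/p = n · 0.428/0.572.
n = 4.4895 × 0.572/0.428 = 6.00 ≈ 6

6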